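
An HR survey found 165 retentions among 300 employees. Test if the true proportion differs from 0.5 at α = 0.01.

p̂ = 0.55, p₀ = 0.5. z = (p̂ - p₀)/√(p₀(1-p₀)/n) = 1.732. Critical: ±2.576. Fail to reject H₀.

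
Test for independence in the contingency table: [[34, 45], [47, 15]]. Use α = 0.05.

χ² = 15.259. df = 1, critical = 3.841. Reject H₀. Variables are dependent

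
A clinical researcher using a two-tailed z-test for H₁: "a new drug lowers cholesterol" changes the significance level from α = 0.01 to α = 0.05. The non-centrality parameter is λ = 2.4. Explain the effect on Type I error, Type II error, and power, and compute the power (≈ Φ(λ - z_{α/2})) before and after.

Increasing α from 0.01 to 0.05:
• Type I error rate increases (α is the Type I rate by definition).
• Critical value moves from z_{α/2} = 2.576 to 1.96, so power = Φ(λ - z_{α/2}) goes from Φ(2.4 - 2.576) = 0.43 to Φ(2.4 - 1.96) = 0.67.
• Type II error rate β = 1 - power therefore decreases (0.57 → 0.33).
Appropriate when false negatives are costly — here, shelving an effective drug — patients miss out on a treatment that would have helped.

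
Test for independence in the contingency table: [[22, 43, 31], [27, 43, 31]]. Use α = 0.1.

χ² = 0.384. df = 2, critical = 4.605. Fail to reject H₀. No evidence of dependence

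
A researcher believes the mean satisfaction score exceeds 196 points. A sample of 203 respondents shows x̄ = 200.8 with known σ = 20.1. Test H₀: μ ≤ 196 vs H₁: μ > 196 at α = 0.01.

z = 3.402. Critical value: 2.33. Reject H₀.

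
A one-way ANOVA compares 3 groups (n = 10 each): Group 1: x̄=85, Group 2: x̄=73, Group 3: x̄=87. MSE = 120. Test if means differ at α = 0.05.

Grand mean = 81.67. SS_between = 1146.67, MS_between = 573.33. F = 4.778, F_crit ≈ 3.354. Reject H₀.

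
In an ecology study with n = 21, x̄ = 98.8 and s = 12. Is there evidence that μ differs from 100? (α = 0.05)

t = (x̄ - μ₀)/(s/√n) = (98.8 - 100)/(12/√21) = -0.458. df = 20, critical t = ±2.086. Fail to reject H₀.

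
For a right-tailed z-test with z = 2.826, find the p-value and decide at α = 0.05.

p = P(Z > 2.826) = 1 - Φ(2.826) ≈ 0.0024. Since p < 0.05, reject H₀ (significant) at α = 0.05.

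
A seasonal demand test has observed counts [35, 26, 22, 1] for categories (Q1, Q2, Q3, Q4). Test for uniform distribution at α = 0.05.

Expected = 21 each. χ² = Σ(O-E)²/E = 29.619. df = 3, critical value = 7.815. Reject H₀.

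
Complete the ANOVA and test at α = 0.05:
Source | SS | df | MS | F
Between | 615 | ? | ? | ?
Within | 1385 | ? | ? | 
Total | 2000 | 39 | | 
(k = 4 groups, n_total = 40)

df_between = 3, df_within = 36. MS_between = 205.0, MS_within = 38.47. F = 5.329, F_crit ≈ 2.866. Reject H₀.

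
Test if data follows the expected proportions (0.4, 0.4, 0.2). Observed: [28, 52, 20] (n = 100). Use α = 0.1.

Expected: [40.0, 40.0, 20.0]. χ² = 7.2. df = 2, critical = 4.605. Reject H₀.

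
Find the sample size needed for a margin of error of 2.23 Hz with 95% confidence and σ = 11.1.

n = (z*σ/E)² = (1.96×11.1/2.23)² = 95.2 → n = 96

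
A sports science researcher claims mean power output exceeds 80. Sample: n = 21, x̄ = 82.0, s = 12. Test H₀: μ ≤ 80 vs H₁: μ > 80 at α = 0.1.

t = (82.0 - 80)/(12/√21) = 0.764, df = 20. Critical t = 1.325. Fail to reject H₀.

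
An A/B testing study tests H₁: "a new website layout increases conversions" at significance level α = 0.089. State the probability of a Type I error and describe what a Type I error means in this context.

P(Type I error) = α = 0.089. A Type I error is rejecting H₀ when H₀ is actually true (false positive) — here, concluding that a new website layout increases conversions when in fact this is not the case. Consequence: rolling out a layout that doesn't actually help — wasted engineering effort.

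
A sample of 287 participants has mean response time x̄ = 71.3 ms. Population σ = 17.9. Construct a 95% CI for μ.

CI = x̄ ± z*(σ/√n) = 71.3 ± 1.96(17.9/√287) = 71.3 ± 2.07 = (69.23, 73.37)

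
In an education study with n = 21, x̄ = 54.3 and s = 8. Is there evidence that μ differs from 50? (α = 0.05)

t = (x̄ - μ₀)/(s/√n) = (54.3 - 50)/(8/√21) = 2.463. df = 20, critical t = ±2.086. Reject H₀.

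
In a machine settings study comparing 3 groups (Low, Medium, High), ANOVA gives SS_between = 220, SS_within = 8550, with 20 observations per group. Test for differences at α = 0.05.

df_between = 2, df_within = 57. F = MS_between/MS_within = 110.0/150.0 = 0.733. F_crit ≈ 3.159. Fail to reject H₀.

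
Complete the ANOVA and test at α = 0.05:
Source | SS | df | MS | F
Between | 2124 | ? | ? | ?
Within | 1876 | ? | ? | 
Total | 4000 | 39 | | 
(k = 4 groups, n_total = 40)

df_between = 3, df_within = 36. MS_between = 708.0, MS_within = 52.11. F = 13.586, F_crit ≈ 2.866. Reject H₀.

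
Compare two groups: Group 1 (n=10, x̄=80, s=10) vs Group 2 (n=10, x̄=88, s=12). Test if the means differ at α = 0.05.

Pooled sp = 11.05. t = -1.62, df = 18. Critical t = ±2.101. Fail to reject H₀.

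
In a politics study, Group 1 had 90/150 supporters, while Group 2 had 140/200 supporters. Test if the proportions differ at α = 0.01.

p̂₁ = 0.6, p̂₂ = 0.7, pooled p̂ = 0.657. z = -1.95. Critical: ±2.576. Fail to reject H₀.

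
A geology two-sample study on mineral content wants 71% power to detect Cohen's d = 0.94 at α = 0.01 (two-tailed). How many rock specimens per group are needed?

z_{α/2} = 2.576, z_β = Φ⁻¹(0.71) = 0.553. For large effect (d = 0.94): n per group = 2(z_{α/2} + z_β)²/d² = 2(2.576 + 0.553)²/0.94² = 22.2 → 23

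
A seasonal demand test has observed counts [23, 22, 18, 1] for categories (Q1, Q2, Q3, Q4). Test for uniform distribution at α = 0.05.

Expected = 16 each. χ² = Σ(O-E)²/E = 19.625. df = 3, critical value = 7.815. Reject H₀.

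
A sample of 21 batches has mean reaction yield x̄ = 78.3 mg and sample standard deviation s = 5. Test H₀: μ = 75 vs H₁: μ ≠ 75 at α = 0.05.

t = (x̄ - μ₀)/(s/√n) = (78.3 - 75)/(5/√21) = 3.024. df = 20, critical t = ±2.086. Reject H₀.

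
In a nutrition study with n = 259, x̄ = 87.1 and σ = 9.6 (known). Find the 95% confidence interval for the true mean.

CI = x̄ ± z*(σ/√n) = 87.1 ± 1.96(9.6/√259) = 87.1 ± 1.17 = (85.93, 88.27)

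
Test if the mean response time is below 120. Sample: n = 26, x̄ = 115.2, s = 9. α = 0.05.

t = (115.2 - 120)/(9/√26) = -2.719, df = 25. Critical t = -1.708. Reject H₀.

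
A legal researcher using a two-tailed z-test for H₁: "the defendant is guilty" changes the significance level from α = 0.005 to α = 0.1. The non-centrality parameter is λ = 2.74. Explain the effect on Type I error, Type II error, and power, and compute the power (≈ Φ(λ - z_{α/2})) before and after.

Increasing α from 0.005 to 0.1:
• Type I error rate increases (α is the Type I rate by definition).
• Critical value moves from z_{α/2} = 2.807 to 1.645, so power = Φ(λ - z_{α/2}) goes from Φ(2.74 - 2.807) = 0.473 to Φ(2.74 - 1.645) = 0.863.
• Type II error rate β = 1 - power therefore decreases (0.527 → 0.137).
Appropriate when false negatives are costly — here, acquitting a guilty person.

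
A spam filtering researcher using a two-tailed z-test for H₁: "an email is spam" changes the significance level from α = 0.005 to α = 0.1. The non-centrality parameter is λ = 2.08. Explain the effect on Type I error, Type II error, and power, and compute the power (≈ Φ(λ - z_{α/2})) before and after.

Increasing α from 0.005 to 0.1:
• Type I error rate increases (α is the Type I rate by definition).
• Critical value moves from z_{α/2} = 2.807 to 1.645, so power = Φ(λ - z_{α/2}) goes from Φ(2.08 - 2.807) = 0.234 to Φ(2.08 - 1.645) = 0.668.
• Type II error rate β = 1 - power therefore decreases (0.766 → 0.332).
Appropriate when false negatives are costly — here, a spam email lands in the inbox.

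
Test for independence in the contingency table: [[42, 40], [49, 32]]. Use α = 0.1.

χ² = 1.421. df = 1, critical = 2.706. Fail to reject H₀. No evidence of dependence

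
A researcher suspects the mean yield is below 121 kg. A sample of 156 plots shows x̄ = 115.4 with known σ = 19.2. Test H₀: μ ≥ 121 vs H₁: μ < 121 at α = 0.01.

z = -3.643. Critical value: -2.33. Reject H₀.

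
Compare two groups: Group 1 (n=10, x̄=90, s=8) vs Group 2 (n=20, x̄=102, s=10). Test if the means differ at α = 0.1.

Pooled sp = 9.4. t = -3.295, df = 28. Critical t = ±1.701. Reject H₀.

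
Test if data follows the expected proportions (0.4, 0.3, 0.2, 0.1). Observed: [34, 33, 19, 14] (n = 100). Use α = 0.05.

Expected: [40.0, 30.0, 20.0, 10.0]. χ² = 2.85. df = 3, critical = 7.815. Fail to reject H₀.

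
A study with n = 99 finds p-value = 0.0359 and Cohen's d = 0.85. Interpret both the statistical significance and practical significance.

Statistically significant (p = 0.0359 < 0.05). Cohen's d = 0.85 indicates a large effect size. Both statistical and practical significance should be considered.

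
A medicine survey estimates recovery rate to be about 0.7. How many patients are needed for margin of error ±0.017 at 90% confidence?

n = z²p(1-p)/E² = 1.645²×0.7×0.3/0.017² = 1966.3 → n = 1967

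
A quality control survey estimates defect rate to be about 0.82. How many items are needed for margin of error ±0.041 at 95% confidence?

n = z²p(1-p)/E² = 1.96²×0.82×0.18/0.041² = 337.3 → n = 338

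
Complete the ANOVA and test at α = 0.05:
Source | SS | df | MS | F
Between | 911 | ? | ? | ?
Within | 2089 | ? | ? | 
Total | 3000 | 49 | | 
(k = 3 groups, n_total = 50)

df_between = 2, df_within = 47. MS_between = 455.5, MS_within = 44.45. F = 10.248, F_crit ≈ 3.195. Reject H₀.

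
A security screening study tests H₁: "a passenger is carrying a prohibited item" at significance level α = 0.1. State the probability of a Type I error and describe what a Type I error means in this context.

P(Type I error) = α = 0.1. A Type I error is rejecting H₀ when H₀ is actually true (false positive) — here, concluding that a passenger is carrying a prohibited item when in fact this is not the case. Consequence: detaining an innocent passenger — delay and inconvenience.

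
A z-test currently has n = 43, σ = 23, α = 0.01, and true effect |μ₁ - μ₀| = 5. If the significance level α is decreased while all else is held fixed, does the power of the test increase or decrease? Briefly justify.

Power decreases: a smaller α raises the critical value, so less of the H₁ sampling distribution falls in the rejection region.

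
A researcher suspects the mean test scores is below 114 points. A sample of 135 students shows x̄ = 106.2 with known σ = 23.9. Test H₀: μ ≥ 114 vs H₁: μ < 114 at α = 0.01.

z = -3.792. Critical value: -2.33. Reject H₀.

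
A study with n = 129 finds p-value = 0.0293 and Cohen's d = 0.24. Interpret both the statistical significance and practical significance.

Statistically significant (p = 0.0293 < 0.05). Cohen's d = 0.24 indicates a small effect size. Both statistical and practical significance should be considered.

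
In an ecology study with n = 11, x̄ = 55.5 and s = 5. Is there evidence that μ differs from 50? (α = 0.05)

t = (x̄ - μ₀)/(s/√n) = (55.5 - 50)/(5/√11) = 3.648. df = 10, critical t = ±2.228. Reject H₀.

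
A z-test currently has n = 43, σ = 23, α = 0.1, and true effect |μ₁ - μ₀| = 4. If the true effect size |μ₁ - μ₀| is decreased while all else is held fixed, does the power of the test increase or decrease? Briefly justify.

Power decreases: a smaller true effect decreases the non-centrality λ = |μ₁ - μ₀|/(σ/√n).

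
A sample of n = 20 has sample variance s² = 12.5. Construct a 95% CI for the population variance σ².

df = 19. χ²_{0.025} = 32.852, χ²_{0.975} = 8.907. CI for σ² = ((n-1)s²/χ²_{α/2}, (n-1)s²/χ²_{1-α/2}) = (19·12.5/32.852, 19·12.5/8.907) = (7.23, 26.66)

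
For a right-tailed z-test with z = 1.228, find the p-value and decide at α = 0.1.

p = P(Z > 1.228) = 1 - Φ(1.228) ≈ 0.1097. Since p ≥ 0.1, fail to reject H₀ (not significant) at α = 0.1.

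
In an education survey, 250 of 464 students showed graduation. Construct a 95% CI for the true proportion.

p̂ = 0.539. CI = p̂ ± z*√(p̂(1-p̂)/n) = (0.493, 0.584)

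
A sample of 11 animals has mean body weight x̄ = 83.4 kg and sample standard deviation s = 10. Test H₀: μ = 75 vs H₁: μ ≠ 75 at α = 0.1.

t = (x̄ - μ₀)/(s/√n) = (83.4 - 75)/(10/√11) = 2.786. df = 10, critical t = ±1.812. Reject H₀.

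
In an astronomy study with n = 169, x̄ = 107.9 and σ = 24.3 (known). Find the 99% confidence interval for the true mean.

CI = x̄ ± z*(σ/√n) = 107.9 ± 2.576(24.3/√169) = 107.9 ± 4.82 = (103.08, 112.72)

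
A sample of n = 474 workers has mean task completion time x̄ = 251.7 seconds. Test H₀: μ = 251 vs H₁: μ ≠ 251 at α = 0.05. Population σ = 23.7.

z = (x̄ - μ₀)/(σ/√n) = (251.7 - 251)/(23.7/√474) = 0.643. Critical value: ±1.96. Since |0.643| ≤ 1.96, Fail to reject H₀.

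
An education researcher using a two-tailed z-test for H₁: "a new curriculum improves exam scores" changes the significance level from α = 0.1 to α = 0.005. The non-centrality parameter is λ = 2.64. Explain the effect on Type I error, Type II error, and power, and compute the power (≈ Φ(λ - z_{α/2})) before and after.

Decreasing α from 0.1 to 0.005:
• Type I error rate decreases (α is the Type I rate by definition).
• Critical value moves from z_{α/2} = 1.645 to 2.807, so power = Φ(λ - z_{α/2}) goes from Φ(2.64 - 1.645) = 0.84 to Φ(2.64 - 2.807) = 0.434.
• Type II error rate β = 1 - power therefore increases (0.16 → 0.566).
Appropriate when false positives are costly — here, adopting a curriculum that gives no real benefit — disruption for nothing.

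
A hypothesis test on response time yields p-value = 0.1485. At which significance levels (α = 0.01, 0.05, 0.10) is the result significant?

p = 0.1485. Not significant at any of the given levels.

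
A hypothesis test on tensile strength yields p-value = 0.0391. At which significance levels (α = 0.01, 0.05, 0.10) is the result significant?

p = 0.0391. Significant at: α = 0.05, 0.1.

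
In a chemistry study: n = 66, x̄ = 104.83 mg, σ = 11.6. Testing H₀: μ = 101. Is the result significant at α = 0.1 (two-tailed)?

z = (104.83 - 101)/(11.6/√66) = 2.682. Since |z| > 1.645, significant at α = 0.1.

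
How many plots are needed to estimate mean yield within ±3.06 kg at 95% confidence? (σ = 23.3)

n = (z*σ/E)² = (1.96×23.3/3.06)² = 222.7 → n = 223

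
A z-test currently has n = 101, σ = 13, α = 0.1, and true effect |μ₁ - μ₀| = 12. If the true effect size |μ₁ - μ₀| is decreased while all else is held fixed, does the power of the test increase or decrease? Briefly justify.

Power decreases: a smaller true effect decreases the non-centrality λ = |μ₁ - μ₀|/(σ/√n).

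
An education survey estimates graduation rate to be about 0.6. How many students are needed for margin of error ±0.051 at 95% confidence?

n = z²p(1-p)/E² = 1.96²×0.6×0.4/0.051² = 354.5 → n = 355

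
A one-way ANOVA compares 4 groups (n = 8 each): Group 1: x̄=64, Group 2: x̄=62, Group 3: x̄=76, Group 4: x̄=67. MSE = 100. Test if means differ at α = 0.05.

Grand mean = 67.25. SS_between = 918.0, MS_between = 306.0. F = 3.06, F_crit ≈ 2.947. Reject H₀.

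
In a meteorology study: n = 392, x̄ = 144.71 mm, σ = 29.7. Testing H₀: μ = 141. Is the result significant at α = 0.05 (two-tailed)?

z = (144.71 - 141)/(29.7/√392) = 2.473. Since |z| > 1.96, significant at α = 0.05.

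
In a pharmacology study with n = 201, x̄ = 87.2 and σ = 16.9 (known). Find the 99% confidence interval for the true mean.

CI = x̄ ± z*(σ/√n) = 87.2 ± 2.576(16.9/√201) = 87.2 ± 3.07 = (84.13, 90.27)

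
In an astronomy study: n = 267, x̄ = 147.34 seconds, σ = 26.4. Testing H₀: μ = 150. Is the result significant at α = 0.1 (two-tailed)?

z = (147.34 - 150)/(26.4/√267) = -1.646. Since |z| > 1.645, significant at α = 0.1.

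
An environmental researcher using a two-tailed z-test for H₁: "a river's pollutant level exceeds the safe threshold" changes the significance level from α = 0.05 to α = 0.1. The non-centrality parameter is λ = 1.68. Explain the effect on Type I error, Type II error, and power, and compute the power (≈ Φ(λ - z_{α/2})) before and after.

Increasing α from 0.05 to 0.1:
• Type I error rate increases (α is the Type I rate by definition).
• Critical value moves from z_{α/2} = 1.96 to 1.645, so power = Φ(λ - z_{α/2}) goes from Φ(1.68 - 1.96) = 0.39 to Φ(1.68 - 1.645) = 0.514.
• Type II error rate β = 1 - power therefore decreases (0.61 → 0.486).
Appropriate when false negatives are costly — here, allowing unsafe pollution to continue.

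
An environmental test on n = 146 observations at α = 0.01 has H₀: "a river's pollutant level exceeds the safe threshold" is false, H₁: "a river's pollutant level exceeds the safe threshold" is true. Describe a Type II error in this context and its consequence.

Type II error: failing to reject H₀ when it is false — concluding that a river's pollutant level exceeds the safe threshold is not supported when in fact it is. Consequence: allowing unsafe pollution to continue.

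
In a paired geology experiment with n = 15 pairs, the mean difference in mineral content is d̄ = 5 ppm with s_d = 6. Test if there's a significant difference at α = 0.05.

t = d̄/(s_d/√n) = 5/(6/√15) = 3.227. df = 14, critical t = ±2.145. Reject H₀.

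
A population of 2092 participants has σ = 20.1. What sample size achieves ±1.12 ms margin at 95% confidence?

Without FPC: n₀ = (1.96×20.1/1.12)² = 1237.281. With FPC: n = n₀N/(n₀+N-1) = 777.7 → n = 778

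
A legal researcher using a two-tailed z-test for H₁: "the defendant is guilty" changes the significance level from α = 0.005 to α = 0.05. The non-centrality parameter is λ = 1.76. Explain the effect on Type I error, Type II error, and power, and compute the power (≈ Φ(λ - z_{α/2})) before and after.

Increasing α from 0.005 to 0.05:
• Type I error rate increases (α is the Type I rate by definition).
• Critical value moves from z_{α/2} = 2.807 to 1.96, so power = Φ(λ - z_{α/2}) goes from Φ(1.76 - 2.807) = 0.148 to Φ(1.76 - 1.96) = 0.421.
• Type II error rate β = 1 - power therefore decreases (0.852 → 0.579).
Appropriate when false negatives are costly — here, acquitting a guilty person.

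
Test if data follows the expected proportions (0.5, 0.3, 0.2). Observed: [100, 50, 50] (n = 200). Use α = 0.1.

Expected: [100.0, 60.0, 40.0]. χ² = 4.167. df = 2, critical = 4.605. Fail to reject H₀.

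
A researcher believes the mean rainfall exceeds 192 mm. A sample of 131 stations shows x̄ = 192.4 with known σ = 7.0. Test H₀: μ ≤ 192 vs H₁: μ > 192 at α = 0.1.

z = 0.654. Critical value: 1.28. Fail to reject H₀.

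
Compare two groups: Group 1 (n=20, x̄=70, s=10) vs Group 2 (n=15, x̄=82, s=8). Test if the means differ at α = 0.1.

Pooled sp = 9.2. t = -3.817, df = 33. Critical t = ±1.692. Reject H₀.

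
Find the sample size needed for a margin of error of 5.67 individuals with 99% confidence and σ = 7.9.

n = (z*σ/E)² = (2.576×7.9/5.67)² = 12.9 → n = 13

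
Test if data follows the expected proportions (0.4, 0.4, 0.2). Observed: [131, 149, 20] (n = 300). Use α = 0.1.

Expected: [120.0, 120.0, 60.0]. χ² = 34.683. df = 2, critical = 4.605. Reject H₀.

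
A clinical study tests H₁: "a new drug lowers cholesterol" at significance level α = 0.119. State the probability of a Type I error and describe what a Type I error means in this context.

P(Type I error) = α = 0.119. A Type I error is rejecting H₀ when H₀ is actually true (false positive) — here, concluding that a new drug lowers cholesterol when in fact this is not the case. Consequence: approving an ineffective drug — patients take a useless medication and may skip effective alternatives.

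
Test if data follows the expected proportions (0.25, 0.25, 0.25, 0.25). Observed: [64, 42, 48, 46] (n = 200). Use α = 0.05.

Expected: [50.0, 50.0, 50.0, 50.0]. χ² = 5.6. df = 3, critical = 7.815. Fail to reject H₀.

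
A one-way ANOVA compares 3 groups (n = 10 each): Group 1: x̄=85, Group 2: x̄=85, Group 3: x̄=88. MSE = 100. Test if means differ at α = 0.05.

Grand mean = 86.0. SS_between = 60.0, MS_between = 30.0. F = 0.3, F_crit ≈ 3.354. Fail to reject H₀.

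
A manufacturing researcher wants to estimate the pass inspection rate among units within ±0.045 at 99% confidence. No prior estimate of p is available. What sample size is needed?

Conservative approach: use p = 0.5 (maximizes p(1-p) = 0.25). n = z²(0.25)/E² = 2.576²×0.25/0.045² = 819.2 → n = 820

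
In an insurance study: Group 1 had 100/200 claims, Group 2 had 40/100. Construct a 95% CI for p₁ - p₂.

p̂₁ = 0.5, p̂₂ = 0.4. Difference = 0.1. CI = (-0.018, 0.218)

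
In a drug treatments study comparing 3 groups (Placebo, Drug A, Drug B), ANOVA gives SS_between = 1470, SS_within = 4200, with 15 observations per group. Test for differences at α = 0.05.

df_between = 2, df_within = 42. F = MS_between/MS_within = 735.0/100.0 = 7.35. F_crit ≈ 3.22. Reject H₀. At least one mean differs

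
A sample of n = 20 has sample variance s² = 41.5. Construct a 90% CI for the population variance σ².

df = 19. χ²_{0.05} = 30.144, χ²_{0.95} = 10.117. CI for σ² = ((n-1)s²/χ²_{α/2}, (n-1)s²/χ²_{1-α/2}) = (19·41.5/30.144, 19·41.5/10.117) = (26.16, 77.94)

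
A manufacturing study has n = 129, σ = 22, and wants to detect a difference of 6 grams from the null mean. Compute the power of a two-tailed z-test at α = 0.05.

SE = σ/√n = 22/√129 = 1.937. Non-centrality λ = d/SE = 6/1.937 = 3.098. Power ≈ Φ(λ - z_{α/2}) = Φ(3.098 - 1.96) = Φ(1.138) = 0.872.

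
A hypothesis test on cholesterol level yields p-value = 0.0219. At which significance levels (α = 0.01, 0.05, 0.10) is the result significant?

p = 0.0219. Significant at: α = 0.05, 0.1.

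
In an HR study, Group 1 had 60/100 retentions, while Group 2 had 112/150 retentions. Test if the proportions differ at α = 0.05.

p̂₁ = 0.6, p̂₂ = 0.747, pooled p̂ = 0.688. z = -2.452. Critical: ±1.96. Reject H₀.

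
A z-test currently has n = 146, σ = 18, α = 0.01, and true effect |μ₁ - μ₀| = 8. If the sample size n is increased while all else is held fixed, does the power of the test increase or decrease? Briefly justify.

Power increases: a larger n shrinks the standard error σ/√n, moving the sampling distribution under H₁ further from the critical value.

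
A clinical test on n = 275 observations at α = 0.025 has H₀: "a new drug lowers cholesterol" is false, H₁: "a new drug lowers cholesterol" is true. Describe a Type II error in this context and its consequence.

Type II error: failing to reject H₀ when it is false — concluding that a new drug lowers cholesterol is not supported when in fact it is. Consequence: shelving an effective drug — patients miss out on a treatment that would have helped.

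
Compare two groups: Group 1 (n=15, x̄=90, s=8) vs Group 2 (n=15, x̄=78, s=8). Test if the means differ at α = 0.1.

Pooled sp = 8.0. t = 4.108, df = 28. Critical t = ±1.701. Reject H₀.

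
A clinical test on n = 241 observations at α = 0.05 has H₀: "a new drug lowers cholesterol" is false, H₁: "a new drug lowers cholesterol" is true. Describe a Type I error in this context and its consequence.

Type I error: rejecting H₀ when it is true — concluding that a new drug lowers cholesterol when in fact it is not. Consequence: approving an ineffective drug — patients take a useless medication and may skip effective alternatives.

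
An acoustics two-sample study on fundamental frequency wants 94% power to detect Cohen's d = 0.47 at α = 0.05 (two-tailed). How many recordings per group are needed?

z_{α/2} = 1.96, z_β = Φ⁻¹(0.94) = 1.555. For small effect (d = 0.47): n per group = 2(z_{α/2} + z_β)²/d² = 2(1.96 + 1.555)²/0.47² = 111.9 → 112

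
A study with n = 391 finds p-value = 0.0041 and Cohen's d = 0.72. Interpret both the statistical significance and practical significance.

Statistically significant (p = 0.0041 < 0.05). Cohen's d = 0.72 indicates a medium effect size. Both statistical and practical significance should be considered.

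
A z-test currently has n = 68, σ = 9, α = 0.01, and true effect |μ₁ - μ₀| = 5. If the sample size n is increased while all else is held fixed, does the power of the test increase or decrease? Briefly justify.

Power increases: a larger n shrinks the standard error σ/√n, moving the sampling distribution under H₁ further from the critical value.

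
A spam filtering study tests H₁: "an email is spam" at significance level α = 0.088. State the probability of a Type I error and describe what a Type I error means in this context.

P(Type I error) = α = 0.088. A Type I error is rejecting H₀ when H₀ is actually true (false positive) — here, concluding that an email is spam when in fact this is not the case. Consequence: a legitimate email is sent to the spam folder and the user misses it.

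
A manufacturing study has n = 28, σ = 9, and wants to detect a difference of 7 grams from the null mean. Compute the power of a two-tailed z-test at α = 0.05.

SE = σ/√n = 9/√28 = 1.701. Non-centrality λ = d/SE = 7/1.701 = 4.116. Power ≈ Φ(λ - z_{α/2}) = Φ(4.116 - 1.96) = Φ(2.156) = 0.984.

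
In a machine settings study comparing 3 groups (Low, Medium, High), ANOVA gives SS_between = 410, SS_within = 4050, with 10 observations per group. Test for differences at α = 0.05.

df_between = 2, df_within = 27. F = MS_between/MS_within = 205.0/150.0 = 1.367. F_crit ≈ 3.354. Fail to reject H₀.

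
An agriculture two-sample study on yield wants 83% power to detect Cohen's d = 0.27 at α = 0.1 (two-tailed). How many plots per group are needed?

z_{α/2} = 1.645, z_β = Φ⁻¹(0.83) = 0.954. For small effect (d = 0.27): n per group = 2(z_{α/2} + z_β)²/d² = 2(1.645 + 0.954)²/0.27² = 185.3 → 186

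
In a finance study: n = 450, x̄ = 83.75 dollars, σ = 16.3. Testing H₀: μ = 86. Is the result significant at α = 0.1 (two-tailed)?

z = (83.75 - 86)/(16.3/√450) = -2.928. Since |z| > 1.645, significant at α = 0.1.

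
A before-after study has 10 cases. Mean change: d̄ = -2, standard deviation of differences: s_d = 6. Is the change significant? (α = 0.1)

t = d̄/(s_d/√n) = -2/(6/√10) = -1.054. df = 9, critical t = ±1.833. Fail to reject H₀.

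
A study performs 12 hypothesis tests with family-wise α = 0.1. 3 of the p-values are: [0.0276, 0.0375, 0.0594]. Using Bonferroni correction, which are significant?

Bonferroni α = 0.1/12 = 0.00833. None of the given p-values are significant.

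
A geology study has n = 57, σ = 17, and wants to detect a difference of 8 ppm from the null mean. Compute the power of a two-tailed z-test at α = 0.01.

SE = σ/√n = 17/√57 = 2.252. Non-centrality λ = d/SE = 8/2.252 = 3.553. Power ≈ Φ(λ - z_{α/2}) = Φ(3.553 - 2.576) = Φ(0.977) = 0.836.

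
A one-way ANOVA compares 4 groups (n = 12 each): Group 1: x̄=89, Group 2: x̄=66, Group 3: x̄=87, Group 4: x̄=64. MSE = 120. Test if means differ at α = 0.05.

Grand mean = 76.5. SS_between = 6396.0, MS_between = 2132.0. F = 17.767, F_crit ≈ 2.816. Reject H₀.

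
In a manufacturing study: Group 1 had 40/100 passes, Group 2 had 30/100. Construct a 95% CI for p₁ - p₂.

p̂₁ = 0.4, p̂₂ = 0.3. Difference = 0.1. CI = (-0.031, 0.231)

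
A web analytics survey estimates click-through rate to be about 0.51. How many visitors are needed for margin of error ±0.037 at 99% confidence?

n = z²p(1-p)/E² = 2.576²×0.51×0.49/0.037² = 1211.3 → n = 1212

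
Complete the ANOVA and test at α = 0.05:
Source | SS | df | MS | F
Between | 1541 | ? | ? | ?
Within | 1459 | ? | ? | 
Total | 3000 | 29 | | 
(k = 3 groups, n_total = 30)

df_between = 2, df_within = 27. MS_between = 770.5, MS_within = 54.04. F = 14.259, F_crit ≈ 3.354. Reject H₀.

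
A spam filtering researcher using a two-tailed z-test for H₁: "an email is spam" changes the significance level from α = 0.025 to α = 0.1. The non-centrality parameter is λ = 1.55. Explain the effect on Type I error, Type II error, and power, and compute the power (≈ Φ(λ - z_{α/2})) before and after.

Increasing α from 0.025 to 0.1:
• Type I error rate increases (α is the Type I rate by definition).
• Critical value moves from z_{α/2} = 2.241 to 1.645, so power = Φ(λ - z_{α/2}) goes from Φ(1.55 - 2.241) = 0.245 to Φ(1.55 - 1.645) = 0.462.
• Type II error rate β = 1 - power therefore decreases (0.755 → 0.538).
Appropriate when false negatives are costly — here, a spam email lands in the inbox.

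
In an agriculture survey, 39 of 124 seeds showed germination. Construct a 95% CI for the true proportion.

p̂ = 0.315. CI = p̂ ± z*√(p̂(1-p̂)/n) = (0.233, 0.396)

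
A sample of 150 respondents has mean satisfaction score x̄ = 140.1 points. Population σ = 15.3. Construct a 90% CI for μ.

CI = x̄ ± z*(σ/√n) = 140.1 ± 1.645(15.3/√150) = 140.1 ± 2.05 = (138.05, 142.15)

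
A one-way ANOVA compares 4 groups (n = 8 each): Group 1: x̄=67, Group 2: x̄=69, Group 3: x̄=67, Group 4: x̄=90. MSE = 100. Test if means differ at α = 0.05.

Grand mean = 73.25. SS_between = 3014.0, MS_between = 1004.67. F = 10.047, F_crit ≈ 2.947. Reject H₀.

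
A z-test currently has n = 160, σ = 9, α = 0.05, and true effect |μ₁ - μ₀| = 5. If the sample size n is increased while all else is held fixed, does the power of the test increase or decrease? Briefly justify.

Power increases: a larger n shrinks the standard error σ/√n, moving the sampling distribution under H₁ further from the critical value.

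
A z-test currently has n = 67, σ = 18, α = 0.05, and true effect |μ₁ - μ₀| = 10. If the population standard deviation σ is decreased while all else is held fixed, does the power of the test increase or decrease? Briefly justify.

Power increases: a smaller σ shrinks the standard error σ/√n, moving the sampling distribution under H₁ further from the critical value.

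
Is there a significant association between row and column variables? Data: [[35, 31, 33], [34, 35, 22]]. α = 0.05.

χ² = 2.124. df = 2, critical = 5.991. Fail to reject H₀. No evidence of dependence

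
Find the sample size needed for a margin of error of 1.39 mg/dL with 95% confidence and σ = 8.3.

n = (z*σ/E)² = (1.96×8.3/1.39)² = 137.0 → n = 137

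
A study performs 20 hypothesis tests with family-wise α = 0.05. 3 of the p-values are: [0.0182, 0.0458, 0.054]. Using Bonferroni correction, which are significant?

Bonferroni α = 0.05/20 = 0.0025. None of the given p-values are significant.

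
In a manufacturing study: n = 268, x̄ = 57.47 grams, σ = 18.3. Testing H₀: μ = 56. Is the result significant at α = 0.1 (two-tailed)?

z = (57.47 - 56)/(18.3/√268) = 1.315. Since |z| ≤ 1.645, not significant at α = 0.1.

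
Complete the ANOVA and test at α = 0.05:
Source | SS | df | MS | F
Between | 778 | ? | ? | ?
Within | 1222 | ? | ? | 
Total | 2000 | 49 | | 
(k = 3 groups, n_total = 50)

df_between = 2, df_within = 47. MS_between = 389.0, MS_within = 26.0. F = 14.962, F_crit ≈ 3.195. Reject H₀.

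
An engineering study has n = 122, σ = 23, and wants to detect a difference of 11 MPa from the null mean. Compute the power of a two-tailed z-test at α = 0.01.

SE = σ/√n = 23/√122 = 2.082. Non-centrality λ = d/SE = 11/2.082 = 5.283. Power ≈ Φ(λ - z_{α/2}) = Φ(5.283 - 2.576) = Φ(2.707) = 0.997.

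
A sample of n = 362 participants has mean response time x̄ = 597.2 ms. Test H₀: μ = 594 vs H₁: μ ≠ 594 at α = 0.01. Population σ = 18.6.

z = (x̄ - μ₀)/(σ/√n) = (597.2 - 594)/(18.6/√362) = 3.273. Critical value: ±2.576. Since |3.273| > 2.576, Reject H₀.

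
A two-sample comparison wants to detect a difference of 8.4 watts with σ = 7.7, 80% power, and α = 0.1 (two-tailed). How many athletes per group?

n per group = 2(z_α/2 + z_β)²σ²/d² = 2×(1.645 + 0.84)²×7.7²/8.4² = 10.4 → n = 11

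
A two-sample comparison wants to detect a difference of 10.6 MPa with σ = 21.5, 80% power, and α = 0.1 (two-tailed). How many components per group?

n per group = 2(z_α/2 + z_β)²σ²/d² = 2×(1.645 + 0.84)²×21.5²/10.6² = 50.8 → n = 51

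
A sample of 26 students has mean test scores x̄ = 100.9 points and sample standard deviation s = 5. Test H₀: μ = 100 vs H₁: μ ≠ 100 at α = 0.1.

t = (x̄ - μ₀)/(s/√n) = (100.9 - 100)/(5/√26) = 0.918. df = 25, critical t = ±1.708. Fail to reject H₀.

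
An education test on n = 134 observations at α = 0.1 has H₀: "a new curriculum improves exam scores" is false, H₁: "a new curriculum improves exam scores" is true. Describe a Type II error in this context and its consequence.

Type II error: failing to reject H₀ when it is false — concluding that a new curriculum improves exam scores is not supported when in fact it is. Consequence: keeping the old curriculum when the new one would have helped students.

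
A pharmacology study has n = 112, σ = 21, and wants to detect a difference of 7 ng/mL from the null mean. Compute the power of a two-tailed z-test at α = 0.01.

SE = σ/√n = 21/√112 = 1.984. Non-centrality λ = d/SE = 7/1.984 = 3.528. Power ≈ Φ(λ - z_{α/2}) = Φ(3.528 - 2.576) = Φ(0.952) = 0.829.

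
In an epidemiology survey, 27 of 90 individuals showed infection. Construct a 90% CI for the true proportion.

p̂ = 0.3. CI = p̂ ± z*√(p̂(1-p̂)/n) = (0.221, 0.379)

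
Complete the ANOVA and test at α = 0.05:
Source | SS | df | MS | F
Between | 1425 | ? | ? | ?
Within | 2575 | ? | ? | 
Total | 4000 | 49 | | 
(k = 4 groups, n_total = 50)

df_between = 3, df_within = 46. MS_between = 475.0, MS_within = 55.98. F = 8.485, F_crit ≈ 2.807. Reject H₀.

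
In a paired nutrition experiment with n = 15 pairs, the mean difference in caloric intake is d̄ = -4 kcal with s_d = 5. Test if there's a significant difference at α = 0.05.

t = d̄/(s_d/√n) = -4/(5/√15) = -3.098. df = 14, critical t = ±2.145. Reject H₀.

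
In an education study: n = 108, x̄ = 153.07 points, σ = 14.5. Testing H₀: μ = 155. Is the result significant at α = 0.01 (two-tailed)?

z = (153.07 - 155)/(14.5/√108) = -1.383. Since |z| ≤ 2.576, not significant at α = 0.01.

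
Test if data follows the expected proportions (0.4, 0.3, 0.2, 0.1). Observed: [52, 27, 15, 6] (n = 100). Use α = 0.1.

Expected: [40.0, 30.0, 20.0, 10.0]. χ² = 6.75. df = 3, critical = 6.251. Reject H₀.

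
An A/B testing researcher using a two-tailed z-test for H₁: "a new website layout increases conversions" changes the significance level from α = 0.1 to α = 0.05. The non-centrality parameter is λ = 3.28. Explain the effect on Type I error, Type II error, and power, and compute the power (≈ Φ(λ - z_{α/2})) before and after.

Decreasing α from 0.1 to 0.05:
• Type I error rate decreases (α is the Type I rate by definition).
• Critical value moves from z_{α/2} = 1.645 to 1.96, so power = Φ(λ - z_{α/2}) goes from Φ(3.28 - 1.645) = 0.949 to Φ(3.28 - 1.96) = 0.907.
• Type II error rate β = 1 - power therefore increases (0.051 → 0.093).
Appropriate when false positives are costly — here, rolling out a layout that doesn't actually help — wasted engineering effort.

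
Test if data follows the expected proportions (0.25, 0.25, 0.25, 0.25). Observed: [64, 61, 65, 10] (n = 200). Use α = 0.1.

Expected: [50.0, 50.0, 50.0, 50.0]. χ² = 42.84. df = 3, critical = 6.251. Reject H₀.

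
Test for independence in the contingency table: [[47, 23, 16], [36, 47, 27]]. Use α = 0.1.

χ² = 9.707. df = 2, critical = 4.605. Reject H₀. Variables are dependent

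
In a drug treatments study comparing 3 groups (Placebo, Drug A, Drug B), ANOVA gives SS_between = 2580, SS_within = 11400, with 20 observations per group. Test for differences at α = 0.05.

df_between = 2, df_within = 57. F = MS_between/MS_within = 1290.0/200.0 = 6.45. F_crit ≈ 3.159. Reject H₀. At least one mean differs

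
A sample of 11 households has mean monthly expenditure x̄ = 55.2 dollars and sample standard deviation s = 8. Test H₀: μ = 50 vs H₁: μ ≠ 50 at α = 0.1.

t = (x̄ - μ₀)/(s/√n) = (55.2 - 50)/(8/√11) = 2.156. df = 10, critical t = ±1.812. Reject H₀.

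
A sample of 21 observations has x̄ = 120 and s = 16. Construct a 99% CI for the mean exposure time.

CI = x̄ ± t*(s/√n) = 120 ± 2.845(16/√21) = (110.07, 129.93)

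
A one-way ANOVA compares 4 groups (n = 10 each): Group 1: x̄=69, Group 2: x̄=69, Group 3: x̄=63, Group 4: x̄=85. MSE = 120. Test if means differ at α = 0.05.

Grand mean = 71.5. SS_between = 2670.0, MS_between = 890.0. F = 7.417, F_crit ≈ 2.866. Reject H₀.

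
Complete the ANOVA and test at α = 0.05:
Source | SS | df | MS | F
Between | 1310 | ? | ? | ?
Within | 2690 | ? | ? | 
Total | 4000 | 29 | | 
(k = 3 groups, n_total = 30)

df_between = 2, df_within = 27. MS_between = 655.0, MS_within = 99.63. F = 6.574, F_crit ≈ 3.354. Reject H₀.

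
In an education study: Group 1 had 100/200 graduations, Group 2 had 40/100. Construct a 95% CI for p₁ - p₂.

p̂₁ = 0.5, p̂₂ = 0.4. Difference = 0.1. CI = (-0.018, 0.218)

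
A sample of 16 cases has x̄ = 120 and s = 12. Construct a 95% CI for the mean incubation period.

CI = x̄ ± t*(s/√n) = 120 ± 2.131(12/√16) = (113.61, 126.39)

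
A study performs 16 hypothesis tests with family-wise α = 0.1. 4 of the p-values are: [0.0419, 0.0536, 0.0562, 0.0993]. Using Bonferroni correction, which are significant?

Bonferroni α = 0.1/16 = 0.00625. None of the given p-values are significant.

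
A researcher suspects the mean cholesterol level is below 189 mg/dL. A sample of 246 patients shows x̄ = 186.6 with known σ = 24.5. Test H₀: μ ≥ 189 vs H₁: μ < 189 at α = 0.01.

z = -1.536. Critical value: -2.33. Fail to reject H₀.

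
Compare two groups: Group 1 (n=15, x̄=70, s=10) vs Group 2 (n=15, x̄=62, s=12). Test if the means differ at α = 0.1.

Pooled sp = 11.05. t = 1.984, df = 28. Critical t = ±1.701. Reject H₀.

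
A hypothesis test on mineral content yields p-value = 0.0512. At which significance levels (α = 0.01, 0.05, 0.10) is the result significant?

p = 0.0512. Significant at: α = 0.1.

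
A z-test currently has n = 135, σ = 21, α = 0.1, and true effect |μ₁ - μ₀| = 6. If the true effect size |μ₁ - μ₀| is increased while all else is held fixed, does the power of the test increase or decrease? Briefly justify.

Power increases: a larger true effect increases the non-centrality λ = |μ₁ - μ₀|/(σ/√n).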